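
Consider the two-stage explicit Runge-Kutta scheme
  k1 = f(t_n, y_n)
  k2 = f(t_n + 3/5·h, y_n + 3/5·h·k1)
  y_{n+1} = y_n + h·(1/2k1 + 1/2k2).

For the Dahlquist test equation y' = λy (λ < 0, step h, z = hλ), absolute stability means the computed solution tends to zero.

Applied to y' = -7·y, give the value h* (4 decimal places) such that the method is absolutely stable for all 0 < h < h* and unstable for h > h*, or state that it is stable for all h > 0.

(-3.3333,0); λ=-7 ⇒ h* = (10/3)/7 = 0.4762.

On y'=λy, z=hλ:
  k1=λy_n ⇒ h·k1=z·y_n;  k2=λ(1+3/5z)y_n ⇒ h·k2=z(1+3/5z)y_n
  y_{n+1}/y_n = 1 + 1/2z + 1/2z(1+3/5z) = 1 + z + 3/10z²
  R(z) = 1 + z + 3/10z².

Solve |R(x)|<1 on ℝ⁻.
x=-0.96: |R|=0.3165
R=1: x+3/10x²=0 ⇒ x=−10/3=-3.3333; min R=1−1/(4·3/10)=0.1667>−1
Confirm numerically:
  x=-2.147: |R|=0.23588 <1
  x=-1.471: |R|=0.17815 <1
  x=-1.422: |R|=0.18463 <1
  x=-3.921: |R|=1.69127 >1
  x=-3.727: |R|=1.44016 >1
So |R|<1 on (-3.3333, 0).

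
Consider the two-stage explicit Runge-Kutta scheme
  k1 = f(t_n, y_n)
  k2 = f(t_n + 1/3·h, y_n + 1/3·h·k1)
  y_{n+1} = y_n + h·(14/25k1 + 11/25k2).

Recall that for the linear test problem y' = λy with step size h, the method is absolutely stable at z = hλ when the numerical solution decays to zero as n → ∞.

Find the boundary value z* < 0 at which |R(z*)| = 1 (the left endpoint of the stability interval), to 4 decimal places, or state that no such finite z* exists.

On y'=λy, z=hλ:
  k1=λy_n ⇒ h·k1=z·y_n;  k2=λ(1+1/3z)y_n ⇒ h·k2=z(1+1/3z)y_n
  y_{n+1}/y_n = 1 + 14/25z + 11/25z(1+1/3z) = 1 + z + 11/75z²
  Hence R(z) = 1 + z + 11/75z².

Boundary: |R(x)|=1, x<0.
x=-0.87: |R|=0.2410
R=1: x+11/75x²=0 ⇒ x=−75/11=-6.8182; min R=1−1/(4·11/75)=-0.7045>−1
Confirm numerically:
  x=-4.590: |R|=0.50001 <1
  x=-4.558: |R|=0.51095 <1
  x=-3.739: |R|=0.68858 <1
  x=-3.577: |R|=0.70041 <1
  x=-7.315: |R|=1.53302 >1
  x=-7.107: |R|=1.30105 >1
  x=-6.969: |R|=1.15415 >1
So |R|<1 on (-6.8182, 0).

z* = -6.8182.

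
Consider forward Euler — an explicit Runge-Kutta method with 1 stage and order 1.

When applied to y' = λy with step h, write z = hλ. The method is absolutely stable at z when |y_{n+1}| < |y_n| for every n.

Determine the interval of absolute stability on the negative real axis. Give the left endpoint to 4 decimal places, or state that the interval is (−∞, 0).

(-2.0000, 0).

Test eqn y'=λy, z=hλ:
  order 1, 1-stage ⇒ R(z)=1+z
  (e.g. R(-0.53)=0.47000, |R|=0.47000)

Solve |R(x)|<1 on ℝ⁻.
x=-0.53: |R|=0.4700
|R(-1.42)|=0.4200 |R(-1.23)|=0.2300 |R(-0.72)|=0.2800
Bisect:
  x_lo=-2.7528 |R|=1.7528  x_hi=-0.2951 |R|=0.7049
  mid=-1.52398 |R|=0.52398 →hi
  mid=-2.13841 |R|=1.13841 →lo
  mid=-1.83119 |R|=0.83119 →hi
  mid=-1.98480 |R|=0.98480 →hi
  mid=-2.06160 |R|=1.06160 →lo
  mid=-2.02320 |R|=1.02320 →lo
  mid=-2.00400 |R|=1.00400 →lo
  mid=-1.99440 |R|=0.99440 →hi
  mid=-1.99920 |R|=0.99920 →hi
  mid=-2.00160 |R|=1.00160 →lo
  ...
  [-2.00010,-1.99995] ⇒ x*=-2.0000
So |R|<1 on (-2.0000, 0).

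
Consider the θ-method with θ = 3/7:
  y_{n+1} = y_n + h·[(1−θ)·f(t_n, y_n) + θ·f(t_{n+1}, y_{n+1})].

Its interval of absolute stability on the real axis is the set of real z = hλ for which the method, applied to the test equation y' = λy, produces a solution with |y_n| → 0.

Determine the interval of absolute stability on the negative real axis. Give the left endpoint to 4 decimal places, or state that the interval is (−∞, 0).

z∈(-14.0000,0).

Test eqn y'=λy, z=hλ:
  y_{n+1} = y_n + z·[4/7·y_n + 3/7·y_{n+1}] ⇒ (1 − 3/7z)y_{n+1} = (1 + 4/7z)y_n
  ⇒ R(z) = (1 + 4/7z)/(1 − 3/7z).

Solve |R(x)|<1 on ℝ⁻.
x=-0.81: |R|=0.3987
R=−1: 1+4/7x = −1+3/7x ⇒ -1/7x=2 ⇒ x=2/(-1/7)=-14.0000
Confirm numerically:
  x=-9.380: |R|=0.86853 <1
  x=-8.057: |R|=0.80934 <1
  x=-7.244: |R|=0.76486 <1
  x=-14.431: |R|=1.00857 >1
  x=-14.349: |R|=1.00697 >1
  x=-14.095: |R|=1.00193 >1
Interval (-14.0000, 0).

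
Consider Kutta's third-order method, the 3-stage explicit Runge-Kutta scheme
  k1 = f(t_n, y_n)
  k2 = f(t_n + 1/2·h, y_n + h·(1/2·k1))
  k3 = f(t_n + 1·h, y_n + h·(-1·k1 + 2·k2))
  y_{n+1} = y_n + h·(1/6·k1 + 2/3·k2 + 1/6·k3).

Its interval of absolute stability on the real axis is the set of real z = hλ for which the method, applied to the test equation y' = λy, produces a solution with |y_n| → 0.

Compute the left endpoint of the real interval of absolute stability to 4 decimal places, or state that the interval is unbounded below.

Set f=λy, z=hλ:
  order 3, 3-stage ⇒ R(z)=1+z+z^2/2+z^3/6
  (e.g. R(-0.45)=0.63606, |R|=0.63606)

Solve |R(x)|<1 on ℝ⁻.
x=-0.45: |R|=0.6361
|R(-2.71)|=1.3550 |R(-2.43)|=0.8690 |R(-1.01)|=0.3283
Bisect:
  x_lo=-3.3990 |R|=3.1674  x_hi=-0.2247 |R|=0.7987
  mid=-1.81187 |R|=0.16179 →hi
  mid=-2.60546 |R|=1.15907 →lo
  mid=-2.20866 |R|=0.56528 →hi
  mid=-2.40706 |R|=0.83448 →hi
  mid=-2.50626 |R|=0.98936 →hi
  mid=-2.55586 |R|=1.07230 →lo
  mid=-2.53106 |R|=1.03036 →lo
  mid=-2.51866 |R|=1.00975 →lo
  mid=-2.51246 |R|=0.99953 →hi
  mid=-2.51556 |R|=1.00463 →lo
  ...
  [-2.51284,-2.51265] ⇒ x*=-2.5127
So |R|<1 on (-2.5127, 0).

z* = -2.5127.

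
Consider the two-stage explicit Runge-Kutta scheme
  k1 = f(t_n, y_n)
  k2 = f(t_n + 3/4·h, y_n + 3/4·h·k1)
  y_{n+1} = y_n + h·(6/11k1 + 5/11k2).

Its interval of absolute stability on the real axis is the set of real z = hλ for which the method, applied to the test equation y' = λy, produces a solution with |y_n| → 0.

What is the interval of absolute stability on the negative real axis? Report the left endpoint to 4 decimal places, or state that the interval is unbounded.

z∈(-2.9333,0).

On y'=λy, z=hλ:
  k1=λy_n ⇒ h·k1=z·y_n;  k2=λ(1+3/4z)y_n ⇒ h·k2=z(1+3/4z)y_n
  y_{n+1}/y_n = 1 + 6/11z + 5/11z(1+3/4z) = 1 + z + 15/44z²
  so R(z) = 1 + z + 15/44z².

Find x<0 with |R(x)|<1.
x=-0.63: |R|=0.5053
R=1: x+15/44x²=0 ⇒ x=−44/15=-2.9333; min R=1−1/(4·15/44)=0.2667>−1
Confirm numerically:
  x=-2.888: |R|=0.95537 <1
  x=-2.672: |R|=0.76195 <1
  x=-1.514: |R|=0.26743 <1
  x=-1.370: |R|=0.26985 <1
  x=-3.225: |R|=1.32067 >1
  x=-3.074: |R|=1.14741 >1
Stable set (-2.9333, 0).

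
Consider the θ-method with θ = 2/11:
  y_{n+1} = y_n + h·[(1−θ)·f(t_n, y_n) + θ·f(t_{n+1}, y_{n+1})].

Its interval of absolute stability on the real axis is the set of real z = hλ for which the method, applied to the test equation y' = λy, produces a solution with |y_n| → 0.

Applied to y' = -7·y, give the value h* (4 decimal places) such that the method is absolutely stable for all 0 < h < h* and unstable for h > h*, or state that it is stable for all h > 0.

On y'=λy, z=hλ:
  y_{n+1} = y_n + z·[9/11·y_n + 2/11·y_{n+1}] ⇒ (1 − 2/11z)y_{n+1} = (1 + 9/11z)y_n
  Hence R(z) = (1 + 9/11z)/(1 − 2/11z).

Find x<0 with |R(x)|<1.
x=-0.56: |R|=0.4917
R=−1: 1+9/11x = −1+2/11x ⇒ -7/11x=2 ⇒ x=2/(-7/11)=-3.1429
Confirm numerically:
  x=-2.960: |R|=0.92435 <1
  x=-2.871: |R|=0.88633 <1
  x=-1.509: |R|=0.18412 <1
  x=-1.502: |R|=0.17981 <1
  x=-3.651: |R|=1.19435 >1
  x=-3.166: |R|=1.00935 >1
Interval (-3.1429, 0).

(-3.1429,0); λ=-7 ⇒ h* = (22/7)/7 = 0.4490.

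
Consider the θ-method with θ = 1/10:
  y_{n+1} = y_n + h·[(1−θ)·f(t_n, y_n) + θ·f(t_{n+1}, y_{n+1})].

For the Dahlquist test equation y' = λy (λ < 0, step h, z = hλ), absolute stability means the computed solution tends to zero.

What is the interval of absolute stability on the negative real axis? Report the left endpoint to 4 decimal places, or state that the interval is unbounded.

(-2.5000, 0).

Test eqn y'=λy, z=hλ:
  y_{n+1} = y_n + z·[9/10·y_n + 1/10·y_{n+1}] ⇒ (1 − 1/10z)y_{n+1} = (1 + 9/10z)y_n
  ⇒ R(z) = (1 + 9/10z)/(1 − 1/10z).

Need |R(x)|<1, x<0.
x=-0.35: |R|=0.6618
R=−1: 1+9/10x = −1+1/10x ⇒ -4/5x=2 ⇒ x=2/(-4/5)=-2.5000
Confirm numerically:
  x=-2.225: |R|=0.82004 <1
  x=-1.762: |R|=0.49804 <1
  x=-1.392: |R|=0.22191 <1
  x=-1.366: |R|=0.20183 <1
  x=-2.627: |R|=1.08046 >1
  x=-2.574: |R|=1.04708 >1
Stable set (-2.5000, 0).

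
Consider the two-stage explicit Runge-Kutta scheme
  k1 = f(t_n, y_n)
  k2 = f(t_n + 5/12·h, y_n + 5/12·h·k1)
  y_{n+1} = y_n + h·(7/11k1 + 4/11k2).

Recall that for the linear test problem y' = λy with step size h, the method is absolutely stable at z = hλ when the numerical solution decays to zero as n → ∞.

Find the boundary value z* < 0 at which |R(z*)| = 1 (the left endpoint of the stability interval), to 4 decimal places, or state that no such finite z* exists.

Set f=λy, z=hλ:
  k1=λy_n ⇒ h·k1=z·y_n;  k2=λ(1+5/12z)y_n ⇒ h·k2=z(1+5/12z)y_n
  y_{n+1}/y_n = 1 + 7/11z + 4/11z(1+5/12z) = 1 + z + 5/33z²
  ⇒ R(z) = 1 + z + 5/33z².

Find x<0 with |R(x)|<1.
x=-0.71: |R|=0.3664
R=1: x+5/33x²=0 ⇒ x=−33/5=-6.6000; min R=1−1/(4·5/33)=-0.6500>−1
Confirm numerically:
  x=-6.496: |R|=0.89764 <1
  x=-5.740: |R|=0.25206 <1
  x=-5.316: |R|=0.03420 <1
  x=-6.988: |R|=1.41081 >1
  x=-6.880: |R|=1.29188 >1
So |R|<1 on (-6.6000, 0).

z* = -6.6000.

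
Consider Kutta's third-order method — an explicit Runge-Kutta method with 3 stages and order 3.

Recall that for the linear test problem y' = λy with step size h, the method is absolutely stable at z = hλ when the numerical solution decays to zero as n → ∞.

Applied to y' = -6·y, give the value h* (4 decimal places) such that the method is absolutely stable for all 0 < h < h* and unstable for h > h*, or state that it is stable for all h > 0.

(-2.5127,0); λ=-6 ⇒ h* = 0.4188.

With y'=λy (z=hλ):
  order 3, 3-stage ⇒ R(z)=1+z+z^2/2+z^3/6
  (e.g. R(-0.66)=0.50988, |R|=0.50988)

Find x<0 with |R(x)|<1.
x=-0.66: |R|=0.5099
|R(-2.24)|=0.6044 |R(-1.08)|=0.2932 |R(-0.65)|=0.5155
Bisect:
  x_lo=-3.2882 |R|=2.8076  x_hi=-0.3272 |R|=0.7205
  mid=-1.80770 |R|=0.15834 →hi
  mid=-2.54796 |R|=1.05885 →lo
  mid=-2.17783 |R|=0.52791 →hi
  mid=-2.36290 |R|=0.77004 →hi
  mid=-2.45543 |R|=0.90822 →hi
  mid=-2.50170 |R|=0.98193 →hi
  mid=-2.52483 |R|=1.01998 →lo
  mid=-2.51326 |R|=1.00085 →lo
  mid=-2.50748 |R|=0.99137 →hi
  ...
  [-2.51290,-2.51272] ⇒ x*=-2.5127
Stable set (-2.5127, 0).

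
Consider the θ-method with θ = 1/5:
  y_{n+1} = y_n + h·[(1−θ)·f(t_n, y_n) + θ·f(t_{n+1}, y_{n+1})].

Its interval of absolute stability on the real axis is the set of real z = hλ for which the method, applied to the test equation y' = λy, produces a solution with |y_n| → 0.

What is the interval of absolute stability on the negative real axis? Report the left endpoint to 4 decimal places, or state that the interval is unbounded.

Set f=λy, z=hλ:
  y_{n+1} = y_n + z·[4/5·y_n + 1/5·y_{n+1}] ⇒ (1 − 1/5z)y_{n+1} = (1 + 4/5z)y_n
  Hence R(z) = (1 + 4/5z)/(1 − 1/5z).

Need |R(x)|<1, x<0.
x=-1.64: |R|=0.2349
R=−1: 1+4/5x = −1+1/5x ⇒ -3/5x=2 ⇒ x=2/(-3/5)=-3.3333
Confirm numerically:
  x=-3.292: |R|=0.98505 <1
  x=-2.382: |R|=0.61338 <1
  x=-2.151: |R|=0.50399 <1
  x=-3.788: |R|=1.15521 >1
  x=-3.762: |R|=1.14677 >1
  x=-3.601: |R|=1.09336 >1
So |R|<1 on (-3.3333, 0).

z∈(-3.3333,0).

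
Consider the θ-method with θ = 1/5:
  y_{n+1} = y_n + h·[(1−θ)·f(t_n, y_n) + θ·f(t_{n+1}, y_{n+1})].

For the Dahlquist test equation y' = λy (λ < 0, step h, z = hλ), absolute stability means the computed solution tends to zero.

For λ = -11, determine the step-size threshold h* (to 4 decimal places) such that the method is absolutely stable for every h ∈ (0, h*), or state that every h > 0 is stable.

(-3.3333,0); λ=-11 ⇒ h* = (10/3)/11 = 0.3030.

Test eqn y'=λy, z=hλ:
  y_{n+1} = y_n + z·[4/5·y_n + 1/5·y_{n+1}] ⇒ (1 − 1/5z)y_{n+1} = (1 + 4/5z)y_n
  ⇒ R(z) = (1 + 4/5z)/(1 − 1/5z).

Solve |R(x)|<1 on ℝ⁻.
x=-1.03: |R|=0.1459
R=−1: 1+4/5x = −1+1/5x ⇒ -3/5x=2 ⇒ x=2/(-3/5)=-3.3333
Confirm numerically:
  x=-3.214: |R|=0.95642 <1
  x=-2.339: |R|=0.59354 <1
  x=-1.941: |R|=0.39821 <1
  x=-1.504: |R|=0.15621 <1
  x=-3.829: |R|=1.16842 >1
  x=-3.406: |R|=1.02593 >1
Interval (-3.3333, 0).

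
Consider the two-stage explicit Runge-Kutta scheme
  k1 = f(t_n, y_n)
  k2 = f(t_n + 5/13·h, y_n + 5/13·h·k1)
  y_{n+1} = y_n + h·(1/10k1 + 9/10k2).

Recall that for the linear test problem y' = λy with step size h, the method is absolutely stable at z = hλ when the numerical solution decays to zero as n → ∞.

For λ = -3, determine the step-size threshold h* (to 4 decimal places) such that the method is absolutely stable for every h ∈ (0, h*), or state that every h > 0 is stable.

On y'=λy, z=hλ:
  k1=λy_n ⇒ h·k1=z·y_n;  k2=λ(1+5/13z)y_n ⇒ h·k2=z(1+5/13z)y_n
  y_{n+1}/y_n = 1 + 1/10z + 9/10z(1+5/13z) = 1 + z + 9/26z²
  ⇒ R(z) = 1 + z + 9/26z².

Find x<0 with |R(x)|<1.
x=-0.58: |R|=0.5364
R=1: x+9/26x²=0 ⇒ x=−26/9=-2.8889; min R=1−1/(4·9/26)=0.2778>−1
Confirm numerically:
  x=-2.440: |R|=0.62086 <1
  x=-1.848: |R|=0.33415 <1
  x=-1.658: |R|=0.29356 <1
  x=-1.580: |R|=0.28414 <1
  x=-3.426: |R|=1.63697 >1
  x=-3.098: |R|=1.22425 >1
So |R|<1 on (-2.8889, 0).

(-2.8889,0); λ=-3 ⇒ h* = (26/9)/3 = 0.9630.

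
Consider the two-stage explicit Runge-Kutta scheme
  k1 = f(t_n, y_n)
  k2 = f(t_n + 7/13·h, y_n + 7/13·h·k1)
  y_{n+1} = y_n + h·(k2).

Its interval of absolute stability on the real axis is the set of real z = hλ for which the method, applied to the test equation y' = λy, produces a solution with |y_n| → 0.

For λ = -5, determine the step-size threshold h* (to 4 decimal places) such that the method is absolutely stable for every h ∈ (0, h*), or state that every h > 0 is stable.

(-1.8571,0); λ=-5 ⇒ h* = (13/7)/5 = 0.3714.

With y'=λy (z=hλ):
  k1=λy_n ⇒ h·k1=z·y_n;  k2=λ(1+7/13z)y_n ⇒ h·k2=z(1+7/13z)y_n
  y_{n+1}/y_n = 1 + z(1+7/13z) = 1 + z + 7/13z²
  Hence R(z) = 1 + z + 7/13z².

Boundary: |R(x)|=1, x<0.
x=-1.71: |R|=0.8645
R=1: x+7/13x²=0 ⇒ x=−13/7=-1.8571; min R=1−1/(4·7/13)=0.5357>−1
Confirm numerically:
  x=-1.179: |R|=0.56948 <1
  x=-1.014: |R|=0.53964 <1
  x=-0.912: |R|=0.53586 <1
  x=-2.320: |R|=1.57822 >1
  x=-1.904: |R|=1.04804 >1
Interval (-1.8571, 0).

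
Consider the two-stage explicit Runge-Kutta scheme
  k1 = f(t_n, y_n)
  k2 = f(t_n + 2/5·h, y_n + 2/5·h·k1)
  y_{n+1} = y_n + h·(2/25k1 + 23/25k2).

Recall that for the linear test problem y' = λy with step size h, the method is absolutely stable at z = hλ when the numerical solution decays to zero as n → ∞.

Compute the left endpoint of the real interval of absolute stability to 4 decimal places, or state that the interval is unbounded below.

Test eqn y'=λy, z=hλ:
  k1=λy_n ⇒ h·k1=z·y_n;  k2=λ(1+2/5z)y_n ⇒ h·k2=z(1+2/5z)y_n
  y_{n+1}/y_n = 1 + 2/25z + 23/25z(1+2/5z) = 1 + z + 46/125z²
  ⇒ R(z) = 1 + z + 46/125z².

Need |R(x)|<1, x<0.
x=-0.9: |R|=0.3981
R=1: x+46/125x²=0 ⇒ x=−125/46=-2.7174; min R=1−1/(4·46/125)=0.3207>−1
Confirm numerically:
  x=-2.565: |R|=0.85615 <1
  x=-1.388: |R|=0.32097 <1
  x=-1.276: |R|=0.32317 <1
  x=-1.180: |R|=0.33240 <1
  x=-3.297: |R|=1.70324 >1
  x=-3.170: |R|=1.52800 >1
  x=-2.917: |R|=1.21427 >1
Interval (-2.7174, 0).

z* = -2.7174.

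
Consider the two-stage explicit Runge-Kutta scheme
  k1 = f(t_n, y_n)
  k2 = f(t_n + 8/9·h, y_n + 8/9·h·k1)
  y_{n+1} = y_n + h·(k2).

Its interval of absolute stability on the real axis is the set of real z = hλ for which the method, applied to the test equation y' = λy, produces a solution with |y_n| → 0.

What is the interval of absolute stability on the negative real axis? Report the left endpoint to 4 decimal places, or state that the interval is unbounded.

On y'=λy, z=hλ:
  k1=λy_n ⇒ h·k1=z·y_n;  k2=λ(1+8/9z)y_n ⇒ h·k2=z(1+8/9z)y_n
  y_{n+1}/y_n = 1 + z(1+8/9z) = 1 + z + 8/9z²
  R(z) = 1 + z + 8/9z².

Find x<0 with |R(x)|<1.
x=-1.62: |R|=1.7128
R=1: x+8/9x²=0 ⇒ x=−9/8=-1.1250; min R=1−1/(4·8/9)=0.7188>−1
Confirm numerically:
  x=-0.620: |R|=0.72169 <1
  x=-0.607: |R|=0.72051 <1
  x=-0.502: |R|=0.72200 <1
  x=-1.582: |R|=1.64264 >1
  x=-1.429: |R|=1.38615 >1
Interval (-1.1250, 0).

z∈(-1.1250,0).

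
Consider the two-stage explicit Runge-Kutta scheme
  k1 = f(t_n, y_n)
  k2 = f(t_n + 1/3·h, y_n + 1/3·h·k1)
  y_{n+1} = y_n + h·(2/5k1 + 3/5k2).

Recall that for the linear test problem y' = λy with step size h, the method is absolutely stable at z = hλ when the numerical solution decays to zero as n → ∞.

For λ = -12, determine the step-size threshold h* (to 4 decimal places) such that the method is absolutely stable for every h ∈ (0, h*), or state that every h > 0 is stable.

(-5.0000,0); λ=-12 ⇒ h* = (5)/12 = 0.4167.

Set f=λy, z=hλ:
  k1=λy_n ⇒ h·k1=z·y_n;  k2=λ(1+1/3z)y_n ⇒ h·k2=z(1+1/3z)y_n
  y_{n+1}/y_n = 1 + 2/5z + 3/5z(1+1/3z) = 1 + z + 1/5z²
  ⇒ R(z) = 1 + z + 1/5z².

Boundary: |R(x)|=1, x<0.
x=-1.47: |R|=0.0378
R=1: x+1/5x²=0 ⇒ x=−5=-5.0000; min R=1−1/(4·1/5)=-0.2500>−1
Confirm numerically:
  x=-3.883: |R|=0.13254 <1
  x=-3.214: |R|=0.14804 <1
  x=-3.040: |R|=0.19168 <1
  x=-2.227: |R|=0.23509 <1
  x=-5.299: |R|=1.31688 >1
  x=-5.225: |R|=1.23512 >1
Stable set (-5.0000, 0).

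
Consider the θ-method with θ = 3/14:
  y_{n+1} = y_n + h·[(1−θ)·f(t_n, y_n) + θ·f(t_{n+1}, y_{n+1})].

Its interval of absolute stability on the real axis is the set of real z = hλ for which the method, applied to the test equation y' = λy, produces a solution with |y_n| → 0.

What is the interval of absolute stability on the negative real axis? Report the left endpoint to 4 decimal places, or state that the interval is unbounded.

(-3.5000, 0).

Test eqn y'=λy, z=hλ:
  y_{n+1} = y_n + z·[11/14·y_n + 3/14·y_{n+1}] ⇒ (1 − 3/14z)y_{n+1} = (1 + 11/14z)y_n
  R(z) = (1 + 11/14z)/(1 − 3/14z).

Find x<0 with |R(x)|<1.
x=-1.58: |R|=0.1804
R=−1: 1+11/14x = −1+3/14x ⇒ -4/7x=2 ⇒ x=2/(-4/7)=-3.5000
Confirm numerically:
  x=-3.352: |R|=0.95078 <1
  x=-3.081: |R|=0.85578 <1
  x=-1.600: |R|=0.19149 <1
  x=-4.002: |R|=1.15443 >1
  x=-3.706: |R|=1.06561 >1
Interval (-3.5000, 0).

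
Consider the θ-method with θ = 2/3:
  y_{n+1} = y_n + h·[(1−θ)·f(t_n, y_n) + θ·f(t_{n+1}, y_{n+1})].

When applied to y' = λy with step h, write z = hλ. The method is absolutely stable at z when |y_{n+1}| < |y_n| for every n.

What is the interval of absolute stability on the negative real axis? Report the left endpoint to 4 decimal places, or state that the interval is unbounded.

unbounded; (−∞, 0).

Set f=λy, z=hλ:
  y_{n+1} = y_n + z·[1/3·y_n + 2/3·y_{n+1}] ⇒ (1 − 2/3z)y_{n+1} = (1 + 1/3z)y_n
  so R(z) = (1 + 1/3z)/(1 − 2/3z).

Boundary: |R(x)|=1, x<0.
x=-1.35: |R|=0.2895
x=-2: |R|=0.1429
x=-10: |R|=0.3043
x=-100: |R|=0.4778
θ=2/3≥1/2 ⇒ |1+1/3x|<|1−2/3x| ∀x<0 ⇒ interval (−∞,0).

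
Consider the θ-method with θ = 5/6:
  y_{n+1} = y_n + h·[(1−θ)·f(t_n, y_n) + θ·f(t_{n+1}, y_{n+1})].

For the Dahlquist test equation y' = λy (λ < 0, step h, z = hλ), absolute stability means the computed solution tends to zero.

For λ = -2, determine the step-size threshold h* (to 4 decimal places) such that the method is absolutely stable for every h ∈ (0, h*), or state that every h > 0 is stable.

interval (−∞, 0). Any h>0 works for λ=-2.

Set f=λy, z=hλ:
  y_{n+1} = y_n + z·[1/6·y_n + 5/6·y_{n+1}] ⇒ (1 − 5/6z)y_{n+1} = (1 + 1/6z)y_n
  R(z) = (1 + 1/6z)/(1 − 5/6z).

Need |R(x)|<1, x<0.
x=-0.64: |R|=0.5826
x=-2: |R|=0.2500
x=-10: |R|=0.0714
x=-100: |R|=0.1858
θ=5/6≥1/2 ⇒ |1+1/6x|<|1−5/6x| ∀x<0 ⇒ stable on all of ℝ⁻.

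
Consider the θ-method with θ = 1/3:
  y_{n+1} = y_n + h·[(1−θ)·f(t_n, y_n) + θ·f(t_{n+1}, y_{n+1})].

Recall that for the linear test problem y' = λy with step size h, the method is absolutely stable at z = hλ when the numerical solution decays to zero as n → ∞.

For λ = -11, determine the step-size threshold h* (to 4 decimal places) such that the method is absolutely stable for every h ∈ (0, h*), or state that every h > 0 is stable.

(-6.0000,0); λ=-11 ⇒ h* = (6)/11 = 0.5455.

On y'=λy, z=hλ:
  y_{n+1} = y_n + z·[2/3·y_n + 1/3·y_{n+1}] ⇒ (1 − 1/3z)y_{n+1} = (1 + 2/3z)y_n
  so R(z) = (1 + 2/3z)/(1 − 1/3z).

Boundary: |R(x)|=1, x<0.
x=-1.44: |R|=0.0270
R=−1: 1+2/3x = −1+1/3x ⇒ -1/3x=2 ⇒ x=2/(-1/3)=-6.0000
Confirm numerically:
  x=-3.407: |R|=0.59529 <1
  x=-2.970: |R|=0.49246 <1
  x=-2.585: |R|=0.38854 <1
  x=-6.519: |R|=1.05452 >1
  x=-6.473: |R|=1.04993 >1
So |R|<1 on (-6.0000, 0).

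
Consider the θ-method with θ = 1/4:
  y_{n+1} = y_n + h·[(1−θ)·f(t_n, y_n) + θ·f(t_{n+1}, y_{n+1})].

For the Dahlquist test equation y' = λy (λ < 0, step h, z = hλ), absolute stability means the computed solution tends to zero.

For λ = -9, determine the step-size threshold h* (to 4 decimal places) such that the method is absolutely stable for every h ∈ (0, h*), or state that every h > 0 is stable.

On y'=λy, z=hλ:
  y_{n+1} = y_n + z·[3/4·y_n + 1/4·y_{n+1}] ⇒ (1 − 1/4z)y_{n+1} = (1 + 3/4z)y_n
  ⇒ R(z) = (1 + 3/4z)/(1 − 1/4z).

Find x<0 with |R(x)|<1.
x=-0.79: |R|=0.3403
R=−1: 1+3/4x = −1+1/4x ⇒ -1/2x=2 ⇒ x=2/(-1/2)=-4.0000
Confirm numerically:
  x=-3.802: |R|=0.94924 <1
  x=-1.985: |R|=0.32665 <1
  x=-1.613: |R|=0.14947 <1
  x=-4.355: |R|=1.08498 >1
  x=-4.128: |R|=1.03150 >1
Interval (-4.0000, 0).

(-4.0000,0); λ=-9 ⇒ h* = (4)/9 = 0.4444.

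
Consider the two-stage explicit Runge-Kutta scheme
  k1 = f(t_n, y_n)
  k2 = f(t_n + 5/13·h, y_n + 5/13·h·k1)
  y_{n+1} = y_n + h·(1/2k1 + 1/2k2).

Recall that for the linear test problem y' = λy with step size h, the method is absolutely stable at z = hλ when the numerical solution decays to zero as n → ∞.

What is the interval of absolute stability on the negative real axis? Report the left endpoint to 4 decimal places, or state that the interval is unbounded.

With y'=λy (z=hλ):
  k1=λy_n ⇒ h·k1=z·y_n;  k2=λ(1+5/13z)y_n ⇒ h·k2=z(1+5/13z)y_n
  y_{n+1}/y_n = 1 + 1/2z + 1/2z(1+5/13z) = 1 + z + 5/26z²
  so R(z) = 1 + z + 5/26z².

Boundary: |R(x)|=1, x<0.
x=-0.86: |R|=0.2822
R=1: x+5/26x²=0 ⇒ x=−26/5=-5.2000; min R=1−1/(4·5/26)=-0.3000>−1
Confirm numerically:
  x=-5.117: |R|=0.91832 <1
  x=-3.610: |R|=0.10383 <1
  x=-2.402: |R|=0.29246 <1
  x=-5.593: |R|=1.42270 >1
  x=-5.407: |R|=1.21524 >1
So |R|<1 on (-5.2000, 0).

(-5.2000, 0).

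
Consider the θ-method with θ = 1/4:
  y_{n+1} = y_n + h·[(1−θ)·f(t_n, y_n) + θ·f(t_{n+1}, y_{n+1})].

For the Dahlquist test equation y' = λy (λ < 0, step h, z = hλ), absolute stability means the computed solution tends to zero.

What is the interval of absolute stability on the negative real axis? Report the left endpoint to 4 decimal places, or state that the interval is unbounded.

With y'=λy (z=hλ):
  y_{n+1} = y_n + z·[3/4·y_n + 1/4·y_{n+1}] ⇒ (1 − 1/4z)y_{n+1} = (1 + 3/4z)y_n
  ⇒ R(z) = (1 + 3/4z)/(1 − 1/4z).

Boundary: |R(x)|=1, x<0.
x=-1.55: |R|=0.1171
R=−1: 1+3/4x = −1+1/4x ⇒ -1/2x=2 ⇒ x=2/(-1/2)=-4.0000
Confirm numerically:
  x=-3.188: |R|=0.77407 <1
  x=-2.623: |R|=0.58418 <1
  x=-2.250: |R|=0.44000 <1
  x=-4.569: |R|=1.13280 >1
  x=-4.493: |R|=1.11610 >1
So |R|<1 on (-4.0000, 0).

z∈(-4.0000,0).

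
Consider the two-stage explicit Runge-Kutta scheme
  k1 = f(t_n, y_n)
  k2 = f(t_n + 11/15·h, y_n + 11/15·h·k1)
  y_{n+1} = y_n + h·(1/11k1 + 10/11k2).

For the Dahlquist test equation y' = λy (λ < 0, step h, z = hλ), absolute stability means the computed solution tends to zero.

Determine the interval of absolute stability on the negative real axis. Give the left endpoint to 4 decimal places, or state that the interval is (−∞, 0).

With y'=λy (z=hλ):
  k1=λy_n ⇒ h·k1=z·y_n;  k2=λ(1+11/15z)y_n ⇒ h·k2=z(1+11/15z)y_n
  y_{n+1}/y_n = 1 + 1/11z + 10/11z(1+11/15z) = 1 + z + 2/3z²
  so R(z) = 1 + z + 2/3z².

Boundary: |R(x)|=1, x<0.
x=-0.42: |R|=0.6976
R=1: x+2/3x²=0 ⇒ x=−3/2=-1.5000; min R=1−1/(4·2/3)=0.6250>−1
Confirm numerically:
  x=-0.973: |R|=0.65815 <1
  x=-0.789: |R|=0.62601 <1
  x=-0.694: |R|=0.62709 <1
  x=-0.625: |R|=0.63542 <1
  x=-1.843: |R|=1.42143 >1
  x=-1.800: |R|=1.36000 >1
  x=-1.688: |R|=1.21156 >1
Interval (-1.5000, 0).

z∈(-1.5000,0).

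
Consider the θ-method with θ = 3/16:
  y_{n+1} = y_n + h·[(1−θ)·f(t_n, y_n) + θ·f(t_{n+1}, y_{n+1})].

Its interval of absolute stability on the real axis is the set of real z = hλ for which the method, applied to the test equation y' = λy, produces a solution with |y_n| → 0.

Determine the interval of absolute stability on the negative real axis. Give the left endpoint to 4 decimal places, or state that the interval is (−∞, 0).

(-3.2000, 0).

On y'=λy, z=hλ:
  y_{n+1} = y_n + z·[13/16·y_n + 3/16·y_{n+1}] ⇒ (1 − 3/16z)y_{n+1} = (1 + 13/16z)y_n
  R(z) = (1 + 13/16z)/(1 − 3/16z).

Boundary: |R(x)|=1, x<0.
x=-1.43: |R|=0.1276
R=−1: 1+13/16x = −1+3/16x ⇒ -5/8x=2 ⇒ x=2/(-5/8)=-3.2000
Confirm numerically:
  x=-2.027: |R|=0.46877 <1
  x=-1.784: |R|=0.33683 <1
  x=-1.366: |R|=0.08747 <1
  x=-1.304: |R|=0.04781 <1
  x=-3.664: |R|=1.17190 >1
  x=-3.401: |R|=1.07671 >1
  x=-3.329: |R|=1.04964 >1
Interval (-3.2000, 0).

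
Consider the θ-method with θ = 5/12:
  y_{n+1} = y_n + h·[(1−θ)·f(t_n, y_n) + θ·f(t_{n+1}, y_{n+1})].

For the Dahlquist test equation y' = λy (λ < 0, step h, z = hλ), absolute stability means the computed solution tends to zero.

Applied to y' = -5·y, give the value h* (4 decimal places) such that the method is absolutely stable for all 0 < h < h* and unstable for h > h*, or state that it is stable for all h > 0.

With y'=λy (z=hλ):
  y_{n+1} = y_n + z·[7/12·y_n + 5/12·y_{n+1}] ⇒ (1 − 5/12z)y_{n+1} = (1 + 7/12z)y_n
  R(z) = (1 + 7/12z)/(1 − 5/12z).

Find x<0 with |R(x)|<1.
x=-1.59: |R|=0.0436
R=−1: 1+7/12x = −1+5/12x ⇒ -1/6x=2 ⇒ x=2/(-1/6)=-12.0000
Confirm numerically:
  x=-10.847: |R|=0.96518 <1
  x=-6.711: |R|=0.76780 <1
  x=-6.179: |R|=0.72859 <1
  x=-12.224: |R|=1.00613 >1
  x=-12.180: |R|=1.00494 >1
Interval (-12.0000, 0).

(-12.0000,0); λ=-5 ⇒ h* = (12)/5 = 2.4000.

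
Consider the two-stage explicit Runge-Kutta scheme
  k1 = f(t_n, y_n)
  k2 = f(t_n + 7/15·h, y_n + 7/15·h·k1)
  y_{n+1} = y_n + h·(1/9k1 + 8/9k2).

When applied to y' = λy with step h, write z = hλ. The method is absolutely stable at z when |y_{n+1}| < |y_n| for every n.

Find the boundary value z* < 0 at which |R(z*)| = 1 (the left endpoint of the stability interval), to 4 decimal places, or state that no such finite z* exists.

z* = -2.4107.

Test eqn y'=λy, z=hλ:
  k1=λy_n ⇒ h·k1=z·y_n;  k2=λ(1+7/15z)y_n ⇒ h·k2=z(1+7/15z)y_n
  y_{n+1}/y_n = 1 + 1/9z + 8/9z(1+7/15z) = 1 + z + 56/135z²
  R(z) = 1 + z + 56/135z².

Boundary: |R(x)|=1, x<0.
x=-1.45: |R|=0.4221
R=1: x+56/135x²=0 ⇒ x=−135/56=-2.4107; min R=1−1/(4·56/135)=0.3973>−1
Confirm numerically:
  x=-2.369: |R|=0.95901 <1
  x=-1.606: |R|=0.46391 <1
  x=-1.170: |R|=0.39784 <1
  x=-2.746: |R|=1.38192 >1
  x=-2.604: |R|=1.20878 >1
  x=-2.499: |R|=1.09152 >1
Stable set (-2.4107, 0).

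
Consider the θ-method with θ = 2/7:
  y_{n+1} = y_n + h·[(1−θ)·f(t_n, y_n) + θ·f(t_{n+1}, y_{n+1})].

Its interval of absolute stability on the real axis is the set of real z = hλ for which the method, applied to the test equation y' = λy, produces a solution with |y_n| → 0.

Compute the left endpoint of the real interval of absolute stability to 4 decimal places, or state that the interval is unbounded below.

left endpoint -4.6667.

Test eqn y'=λy, z=hλ:
  y_{n+1} = y_n + z·[5/7·y_n + 2/7·y_{n+1}] ⇒ (1 − 2/7z)y_{n+1} = (1 + 5/7z)y_n
  Hence R(z) = (1 + 5/7z)/(1 − 2/7z).

Need |R(x)|<1, x<0.
x=-0.47: |R|=0.5856
R=−1: 1+5/7x = −1+2/7x ⇒ -3/7x=2 ⇒ x=2/(-3/7)=-4.6667
Confirm numerically:
  x=-4.148: |R|=0.89827 <1
  x=-4.145: |R|=0.89765 <1
  x=-2.618: |R|=0.49771 <1
  x=-4.741: |R|=1.01353 >1
  x=-4.724: |R|=1.01046 >1
So |R|<1 on (-4.6667, 0).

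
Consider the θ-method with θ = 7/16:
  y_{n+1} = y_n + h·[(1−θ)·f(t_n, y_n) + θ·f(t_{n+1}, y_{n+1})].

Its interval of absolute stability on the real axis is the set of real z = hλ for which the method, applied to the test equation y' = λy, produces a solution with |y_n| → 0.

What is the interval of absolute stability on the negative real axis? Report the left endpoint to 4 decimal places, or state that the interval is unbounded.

With y'=λy (z=hλ):
  y_{n+1} = y_n + z·[9/16·y_n + 7/16·y_{n+1}] ⇒ (1 − 7/16z)y_{n+1} = (1 + 9/16z)y_n
  R(z) = (1 + 9/16z)/(1 − 7/16z).

Find x<0 with |R(x)|<1.
x=-1.09: |R|=0.2620
R=−1: 1+9/16x = −1+7/16x ⇒ -1/8x=2 ⇒ x=2/(-1/8)=-16.0000
Confirm numerically:
  x=-15.721: |R|=0.99557 <1
  x=-14.414: |R|=0.97287 <1
  x=-9.969: |R|=0.85939 <1
  x=-8.122: |R|=0.78373 <1
  x=-16.570: |R|=1.00864 >1
  x=-16.542: |R|=1.00822 >1
  x=-16.288: |R|=1.00443 >1
Interval (-16.0000, 0).

(-16.0000, 0).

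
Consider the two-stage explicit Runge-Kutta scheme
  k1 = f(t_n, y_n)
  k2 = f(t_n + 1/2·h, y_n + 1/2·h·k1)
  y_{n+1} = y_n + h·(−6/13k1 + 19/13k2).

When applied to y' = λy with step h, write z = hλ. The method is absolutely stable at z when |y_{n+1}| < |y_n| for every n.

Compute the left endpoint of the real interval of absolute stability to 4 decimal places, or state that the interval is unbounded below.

left endpoint -1.3684.

With y'=λy (z=hλ):
  k1=λy_n ⇒ h·k1=z·y_n;  k2=λ(1+1/2z)y_n ⇒ h·k2=z(1+1/2z)y_n
  y_{n+1}/y_n = 1 − 6/13z + 19/13z(1+1/2z) = 1 + z + 19/26z²
  R(z) = 1 + z + 19/26z².

Need |R(x)|<1, x<0.
x=-0.43: |R|=0.7051
R=1: x+19/26x²=0 ⇒ x=−26/19=-1.3684; min R=1−1/(4·19/26)=0.6579>−1
Confirm numerically:
  x=-0.973: |R|=0.71884 <1
  x=-0.872: |R|=0.68367 <1
  x=-0.709: |R|=0.65834 <1
  x=-1.809: |R|=1.58243 >1
  x=-1.600: |R|=1.27077 >1
  x=-1.397: |R|=1.02918 >1
Stable set (-1.3684, 0).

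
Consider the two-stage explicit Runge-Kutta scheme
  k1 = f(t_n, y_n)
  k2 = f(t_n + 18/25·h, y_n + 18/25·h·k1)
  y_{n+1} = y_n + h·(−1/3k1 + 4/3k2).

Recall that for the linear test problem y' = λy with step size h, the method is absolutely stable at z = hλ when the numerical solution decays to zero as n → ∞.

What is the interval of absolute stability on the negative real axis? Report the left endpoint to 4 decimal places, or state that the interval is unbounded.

Set f=λy, z=hλ:
  k1=λy_n ⇒ h·k1=z·y_n;  k2=λ(1+18/25z)y_n ⇒ h·k2=z(1+18/25z)y_n
  y_{n+1}/y_n = 1 − 1/3z + 4/3z(1+18/25z) = 1 + z + 24/25z²
  Hence R(z) = 1 + z + 24/25z².

Boundary: |R(x)|=1, x<0.
x=-0.76: |R|=0.7945
R=1: x+24/25x²=0 ⇒ x=−25/24=-1.0417; min R=1−1/(4·24/25)=0.7396>−1
Confirm numerically:
  x=-1.022: |R|=0.98070 <1
  x=-0.901: |R|=0.87833 <1
  x=-0.842: |R|=0.83861 <1
  x=-0.555: |R|=0.74070 <1
  x=-1.385: |R|=1.45650 >1
  x=-1.165: |R|=1.13794 >1
Stable set (-1.0417, 0).

(-1.0417, 0).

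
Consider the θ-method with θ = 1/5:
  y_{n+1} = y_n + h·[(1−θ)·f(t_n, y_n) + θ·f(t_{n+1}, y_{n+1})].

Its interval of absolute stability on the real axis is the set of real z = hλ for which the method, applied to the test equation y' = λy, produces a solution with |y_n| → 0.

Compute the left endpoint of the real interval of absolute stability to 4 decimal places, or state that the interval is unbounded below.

Set f=λy, z=hλ:
  y_{n+1} = y_n + z·[4/5·y_n + 1/5·y_{n+1}] ⇒ (1 − 1/5z)y_{n+1} = (1 + 4/5z)y_n
  so R(z) = (1 + 4/5z)/(1 − 1/5z).

Boundary: |R(x)|=1, x<0.
x=-1.05: |R|=0.1322
R=−1: 1+4/5x = −1+1/5x ⇒ -3/5x=2 ⇒ x=2/(-3/5)=-3.3333
Confirm numerically:
  x=-3.086: |R|=0.90824 <1
  x=-3.046: |R|=0.89287 <1
  x=-1.908: |R|=0.38101 <1
  x=-1.402: |R|=0.09497 <1
  x=-3.714: |R|=1.13105 >1
  x=-3.465: |R|=1.04666 >1
  x=-3.453: |R|=1.04247 >1
Interval (-3.3333, 0).

z* = -3.3333.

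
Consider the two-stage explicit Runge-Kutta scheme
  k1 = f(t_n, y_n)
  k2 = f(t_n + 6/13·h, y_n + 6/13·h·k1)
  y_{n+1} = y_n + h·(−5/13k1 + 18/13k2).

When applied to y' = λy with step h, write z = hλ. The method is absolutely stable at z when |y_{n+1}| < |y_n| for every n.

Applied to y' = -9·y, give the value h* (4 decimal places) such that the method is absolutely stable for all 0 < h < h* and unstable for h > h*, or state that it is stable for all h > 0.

Test eqn y'=λy, z=hλ:
  k1=λy_n ⇒ h·k1=z·y_n;  k2=λ(1+6/13z)y_n ⇒ h·k2=z(1+6/13z)y_n
  y_{n+1}/y_n = 1 − 5/13z + 18/13z(1+6/13z) = 1 + z + 108/169z²
  so R(z) = 1 + z + 108/169z².

Need |R(x)|<1, x<0.
x=-0.76: |R|=0.6091
R=1: x+108/169x²=0 ⇒ x=−169/108=-1.5648; min R=1−1/(4·108/169)=0.6088>−1
Confirm numerically:
  x=-1.393: |R|=0.84705 <1
  x=-1.253: |R|=0.75032 <1
  x=-1.122: |R|=0.68249 <1
  x=-1.093: |R|=0.67044 <1
  x=-1.840: |R|=1.32358 >1
  x=-1.671: |R|=1.11339 >1
Interval (-1.5648, 0).

(-1.5648,0); λ=-9 ⇒ h* = (169/108)/9 = 0.1739.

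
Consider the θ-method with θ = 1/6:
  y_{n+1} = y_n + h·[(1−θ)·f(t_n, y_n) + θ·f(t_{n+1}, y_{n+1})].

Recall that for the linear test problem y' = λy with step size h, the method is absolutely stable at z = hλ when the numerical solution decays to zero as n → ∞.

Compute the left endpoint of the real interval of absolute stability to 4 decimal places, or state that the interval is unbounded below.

On y'=λy, z=hλ:
  y_{n+1} = y_n + z·[5/6·y_n + 1/6·y_{n+1}] ⇒ (1 − 1/6z)y_{n+1} = (1 + 5/6z)y_n
  R(z) = (1 + 5/6z)/(1 − 1/6z).

Need |R(x)|<1, x<0.
x=-0.31: |R|=0.7052
R=−1: 1+5/6x = −1+1/6x ⇒ -2/3x=2 ⇒ x=2/(-2/3)=-3.0000
Confirm numerically:
  x=-2.856: |R|=0.93496 <1
  x=-2.350: |R|=0.68862 <1
  x=-2.286: |R|=0.65532 <1
  x=-1.280: |R|=0.05495 <1
  x=-3.558: |R|=1.23352 >1
  x=-3.316: |R|=1.13568 >1
  x=-3.271: |R|=1.11692 >1
So |R|<1 on (-3.0000, 0).

left endpoint -3.0000.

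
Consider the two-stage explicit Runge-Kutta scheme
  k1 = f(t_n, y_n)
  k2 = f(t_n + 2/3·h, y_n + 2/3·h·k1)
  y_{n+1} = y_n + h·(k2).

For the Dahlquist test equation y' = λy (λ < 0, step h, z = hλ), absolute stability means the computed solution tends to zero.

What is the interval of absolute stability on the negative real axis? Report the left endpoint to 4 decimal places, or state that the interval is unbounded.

With y'=λy (z=hλ):
  k1=λy_n ⇒ h·k1=z·y_n;  k2=λ(1+2/3z)y_n ⇒ h·k2=z(1+2/3z)y_n
  y_{n+1}/y_n = 1 + z(1+2/3z) = 1 + z + 2/3z²
  Hence R(z) = 1 + z + 2/3z².

Solve |R(x)|<1 on ℝ⁻.
x=-1.58: |R|=1.0843
R=1: x+2/3x²=0 ⇒ x=−3/2=-1.5000; min R=1−1/(4·2/3)=0.6250>−1
Confirm numerically:
  x=-1.434: |R|=0.93690 <1
  x=-1.257: |R|=0.79637 <1
  x=-1.253: |R|=0.79367 <1
  x=-0.938: |R|=0.64856 <1
  x=-1.725: |R|=1.25875 >1
  x=-1.695: |R|=1.22035 >1
  x=-1.526: |R|=1.02645 >1
Stable set (-1.5000, 0).

(-1.5000, 0).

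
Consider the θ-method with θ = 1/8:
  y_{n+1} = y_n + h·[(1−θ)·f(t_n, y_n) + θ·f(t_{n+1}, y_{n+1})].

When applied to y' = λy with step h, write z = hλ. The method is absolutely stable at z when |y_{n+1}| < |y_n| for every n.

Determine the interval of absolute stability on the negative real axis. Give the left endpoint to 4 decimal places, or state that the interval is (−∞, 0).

z∈(-2.6667,0).

Set f=λy, z=hλ:
  y_{n+1} = y_n + z·[7/8·y_n + 1/8·y_{n+1}] ⇒ (1 − 1/8z)y_{n+1} = (1 + 7/8z)y_n
  R(z) = (1 + 7/8z)/(1 − 1/8z).

Find x<0 with |R(x)|<1.
x=-1.46: |R|=0.2347
R=−1: 1+7/8x = −1+1/8x ⇒ -3/4x=2 ⇒ x=2/(-3/4)=-2.6667
Confirm numerically:
  x=-2.144: |R|=0.69085 <1
  x=-1.862: |R|=0.51044 <1
  x=-1.785: |R|=0.45938 <1
  x=-3.111: |R|=1.23994 >1
  x=-2.752: |R|=1.04762 >1
So |R|<1 on (-2.6667, 0).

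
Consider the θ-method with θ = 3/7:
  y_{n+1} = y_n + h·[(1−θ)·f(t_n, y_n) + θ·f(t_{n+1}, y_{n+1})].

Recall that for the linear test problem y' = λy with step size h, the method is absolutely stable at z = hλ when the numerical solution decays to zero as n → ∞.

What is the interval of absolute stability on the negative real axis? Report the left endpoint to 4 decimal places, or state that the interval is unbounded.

Test eqn y'=λy, z=hλ:
  y_{n+1} = y_n + z·[4/7·y_n + 3/7·y_{n+1}] ⇒ (1 − 3/7z)y_{n+1} = (1 + 4/7z)y_n
  so R(z) = (1 + 4/7z)/(1 − 3/7z).

Find x<0 with |R(x)|<1.
x=-1.76: |R|=0.0033
R=−1: 1+4/7x = −1+3/7x ⇒ -1/7x=2 ⇒ x=2/(-1/7)=-14.0000
Confirm numerically:
  x=-10.803: |R|=0.91888 <1
  x=-10.313: |R|=0.90282 <1
  x=-9.951: |R|=0.89013 <1
  x=-9.913: |R|=0.88876 <1
  x=-14.299: |R|=1.00599 >1
  x=-14.264: |R|=1.00530 >1
  x=-14.244: |R|=1.00491 >1
Interval (-14.0000, 0).

z∈(-14.0000,0).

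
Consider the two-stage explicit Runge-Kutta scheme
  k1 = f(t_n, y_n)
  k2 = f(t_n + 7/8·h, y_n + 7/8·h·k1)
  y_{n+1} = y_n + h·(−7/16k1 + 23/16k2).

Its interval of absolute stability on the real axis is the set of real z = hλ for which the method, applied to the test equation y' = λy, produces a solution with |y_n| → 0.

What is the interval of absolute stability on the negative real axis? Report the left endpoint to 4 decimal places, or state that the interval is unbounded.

(-0.7950, 0).

Test eqn y'=λy, z=hλ:
  k1=λy_n ⇒ h·k1=z·y_n;  k2=λ(1+7/8z)y_n ⇒ h·k2=z(1+7/8z)y_n
  y_{n+1}/y_n = 1 − 7/16z + 23/16z(1+7/8z) = 1 + z + 161/128z²
  so R(z) = 1 + z + 161/128z².

Find x<0 with |R(x)|<1.
x=-0.75: |R|=0.9575
R=1: x+161/128x²=0 ⇒ x=−128/161=-0.7950; min R=1−1/(4·161/128)=0.8012>−1
Confirm numerically:
  x=-0.743: |R|=0.95137 <1
  x=-0.594: |R|=0.84980 <1
  x=-0.450: |R|=0.80471 <1
  x=-1.084: |R|=1.39400 >1
  x=-0.954: |R|=1.19076 >1
Stable set (-0.7950, 0).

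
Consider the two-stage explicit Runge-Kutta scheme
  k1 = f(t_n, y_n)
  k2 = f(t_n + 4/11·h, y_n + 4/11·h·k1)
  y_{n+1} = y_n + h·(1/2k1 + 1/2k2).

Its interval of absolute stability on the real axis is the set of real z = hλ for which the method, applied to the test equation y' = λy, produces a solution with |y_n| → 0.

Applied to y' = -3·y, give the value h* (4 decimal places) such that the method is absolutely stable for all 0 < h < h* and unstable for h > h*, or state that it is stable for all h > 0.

(-5.5000,0); λ=-3 ⇒ h* = (11/2)/3 = 1.8333.

On y'=λy, z=hλ:
  k1=λy_n ⇒ h·k1=z·y_n;  k2=λ(1+4/11z)y_n ⇒ h·k2=z(1+4/11z)y_n
  y_{n+1}/y_n = 1 + 1/2z + 1/2z(1+4/11z) = 1 + z + 2/11z²
  R(z) = 1 + z + 2/11z².

Need |R(x)|<1, x<0.
x=-1.43: |R|=0.0582
R=1: x+2/11x²=0 ⇒ x=−11/2=-5.5000; min R=1−1/(4·2/11)=-0.3750>−1
Confirm numerically:
  x=-4.949: |R|=0.50420 <1
  x=-3.986: |R|=0.09724 <1
  x=-3.634: |R|=0.23292 <1
  x=-3.228: |R|=0.33346 <1
  x=-5.744: |R|=1.25482 >1
  x=-5.625: |R|=1.12784 >1
  x=-5.620: |R|=1.12262 >1
Stable set (-5.5000, 0).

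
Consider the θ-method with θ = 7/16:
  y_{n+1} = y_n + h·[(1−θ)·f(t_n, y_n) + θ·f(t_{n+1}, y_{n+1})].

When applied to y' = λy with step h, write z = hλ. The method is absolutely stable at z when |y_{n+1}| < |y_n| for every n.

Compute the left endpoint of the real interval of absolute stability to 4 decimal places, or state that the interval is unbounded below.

left endpoint -16.0000.

With y'=λy (z=hλ):
  y_{n+1} = y_n + z·[9/16·y_n + 7/16·y_{n+1}] ⇒ (1 − 7/16z)y_{n+1} = (1 + 9/16z)y_n
  ⇒ R(z) = (1 + 9/16z)/(1 − 7/16z).

Boundary: |R(x)|=1, x<0.
x=-0.47: |R|=0.6102
R=−1: 1+9/16x = −1+7/16x ⇒ -1/8x=2 ⇒ x=2/(-1/8)=-16.0000
Confirm numerically:
  x=-13.597: |R|=0.95677 <1
  x=-10.939: |R|=0.89066 <1
  x=-9.126: |R|=0.82790 <1
  x=-16.572: |R|=1.00867 >1
  x=-16.214: |R|=1.00331 >1
  x=-16.066: |R|=1.00103 >1
Stable set (-16.0000, 0).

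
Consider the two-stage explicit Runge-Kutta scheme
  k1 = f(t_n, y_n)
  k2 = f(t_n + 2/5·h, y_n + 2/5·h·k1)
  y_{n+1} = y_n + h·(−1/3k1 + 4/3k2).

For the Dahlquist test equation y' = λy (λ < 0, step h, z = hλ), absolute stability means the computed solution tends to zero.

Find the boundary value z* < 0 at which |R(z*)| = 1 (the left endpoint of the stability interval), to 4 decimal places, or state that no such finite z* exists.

Test eqn y'=λy, z=hλ:
  k1=λy_n ⇒ h·k1=z·y_n;  k2=λ(1+2/5z)y_n ⇒ h·k2=z(1+2/5z)y_n
  y_{n+1}/y_n = 1 − 1/3z + 4/3z(1+2/5z) = 1 + z + 8/15z²
  R(z) = 1 + z + 8/15z².

Solve |R(x)|<1 on ℝ⁻.
x=-0.68: |R|=0.5666
R=1: x+8/15x²=0 ⇒ x=−15/8=-1.8750; min R=1−1/(4·8/15)=0.5312>−1
Confirm numerically:
  x=-1.653: |R|=0.80428 <1
  x=-1.631: |R|=0.78775 <1
  x=-1.509: |R|=0.70544 <1
  x=-1.030: |R|=0.53581 <1
  x=-2.454: |R|=1.75780 >1
  x=-2.316: |R|=1.54472 >1
So |R|<1 on (-1.8750, 0).

z* = -1.8750.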